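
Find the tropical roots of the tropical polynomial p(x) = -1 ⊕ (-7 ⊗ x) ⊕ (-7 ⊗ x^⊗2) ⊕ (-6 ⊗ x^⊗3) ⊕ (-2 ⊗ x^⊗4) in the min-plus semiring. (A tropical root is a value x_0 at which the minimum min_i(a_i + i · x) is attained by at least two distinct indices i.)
Roots: {-4, -1, 0, 6}

Each tropical root is a break point of the lower envelope of the lines y = a_i + i · x (there are 5 lines, with slopes 0, 1, ..., 4). Only the lines that attain the minimum somewhere contribute to roots; other lines are dominated. Here the surviving (envelope) indices are i = 4, i = 3, i = 2, i = 1, i = 0.
Intersections between consecutive envelope lines give the roots: for adjacent envelope indices i < j the intersection is x = (a_i − a_j) / (j − i). Reading off the sorted break points: {-4, -1, 0, 6}.
Verification: at each break x_0, at least two indices attain the minimum of min_i(a_i + i · x_0).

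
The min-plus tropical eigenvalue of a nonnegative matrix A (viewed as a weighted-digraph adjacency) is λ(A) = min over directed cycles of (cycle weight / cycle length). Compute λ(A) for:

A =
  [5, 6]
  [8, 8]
λ(A) = 5

Enumerate directed cycles and compute their means (weight / length). Sample:
  cycle 0 → 0: weight = 5, length = 1, mean = 5/1 ≈ 5.000
  cycle 1 → 1: weight = 8, length = 1, mean = 8/1 ≈ 8.000
  cycle 0 → 1 → 0: weight = 14, length = 2, mean = 14/2 ≈ 7.000
  cycle 1 → 0 → 1: weight = 14, length = 2, mean = 14/2 ≈ 7.000
Minimum mean = 5.000, attained e.g. along the cycle 0 → 0 with weight 5 and length 1. So λ(A) = 5/1 = 5.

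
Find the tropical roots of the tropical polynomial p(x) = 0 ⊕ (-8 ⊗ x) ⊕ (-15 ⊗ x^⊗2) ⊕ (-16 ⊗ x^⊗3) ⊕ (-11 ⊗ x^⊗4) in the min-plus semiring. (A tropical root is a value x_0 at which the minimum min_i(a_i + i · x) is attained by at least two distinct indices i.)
Roots: {-5, 1, 7, 8}

Each tropical root is a break point of the lower envelope of the lines y = a_i + i · x (there are 5 lines, with slopes 0, 1, ..., 4). Only the lines that attain the minimum somewhere contribute to roots; other lines are dominated. Here the surviving (envelope) indices are i = 4, i = 3, i = 2, i = 1, i = 0.
Intersections between consecutive envelope lines give the roots: for adjacent envelope indices i < j the intersection is x = (a_i − a_j) / (j − i). Reading off the sorted break points: {-5, 1, 7, 8}.
Verification: at each break x_0, at least two indices attain the minimum of min_i(a_i + i · x_0).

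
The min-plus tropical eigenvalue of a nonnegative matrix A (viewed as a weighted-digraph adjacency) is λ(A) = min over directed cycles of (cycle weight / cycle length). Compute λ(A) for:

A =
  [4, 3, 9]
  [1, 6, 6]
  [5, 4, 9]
λ(A) = 2

Enumerate directed cycles and compute their means (weight / length). Sample:
  cycle 0 → 0: weight = 4, length = 1, mean = 4/1 ≈ 4.000
  cycle 1 → 1: weight = 6, length = 1, mean = 6/1 ≈ 6.000
  cycle 2 → 2: weight = 9, length = 1, mean = 9/1 ≈ 9.000
  cycle 0 → 1 → 0: weight = 4, length = 2, mean = 4/2 ≈ 2.000
  cycle 0 → 2 → 0: weight = 14, length = 2, mean = 14/2 ≈ 7.000
  cycle 1 → 0 → 1: weight = 4, length = 2, mean = 4/2 ≈ 2.000
Minimum mean = 2.000, attained e.g. along the cycle 0 → 1 → 0 with weight 4 and length 2. So λ(A) = 4/2 = 2.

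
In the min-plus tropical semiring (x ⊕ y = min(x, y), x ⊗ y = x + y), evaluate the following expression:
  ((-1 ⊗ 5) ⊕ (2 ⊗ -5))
((-1 ⊗ 5) ⊕ (2 ⊗ -5)) = -3

Expand innermost to outermost. Recall ⊕ takes the minimum of its arguments and ⊗ takes their sum. Working out the expression ((-1 ⊗ 5) ⊕ (2 ⊗ -5)) gives -3.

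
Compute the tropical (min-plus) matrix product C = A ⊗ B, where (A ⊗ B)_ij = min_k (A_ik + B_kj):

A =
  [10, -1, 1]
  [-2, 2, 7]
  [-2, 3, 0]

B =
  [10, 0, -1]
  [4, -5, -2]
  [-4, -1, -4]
A ⊗ B =
  [-3, -6, -3]
  [3, -3, -3]
  [-4, -2, -4]

Apply the min-plus product entry-by-entry:
  C[0][0] = min over k of (A[0][0] + B[0][0] = 10 + 10 = 20, A[0][1] + B[1][0] = -1 + 4 = 3, A[0][2] + B[2][0] = 1 + -4 = -3) = -3 (attained at k = 2)
  C[0][1] = min over k of (A[0][0] + B[0][1] = 10 + 0 = 10, A[0][1] + B[1][1] = -1 + -5 = -6, A[0][2] + B[2][1] = 1 + -1 = 0) = -6 (attained at k = 1)
  C[0][2] = min over k of (A[0][0] + B[0][2] = 10 + -1 = 9, A[0][1] + B[1][2] = -1 + -2 = -3, A[0][2] + B[2][2] = 1 + -4 = -3) = -3 (attained at k = 1)
  C[1][0] = min over k of (A[1][0] + B[0][0] = -2 + 10 = 8, A[1][1] + B[1][0] = 2 + 4 = 6, A[1][2] + B[2][0] = 7 + -4 = 3) = 3 (attained at k = 2)
  C[1][1] = min over k of (A[1][0] + B[0][1] = -2 + 0 = -2, A[1][1] + B[1][1] = 2 + -5 = -3, A[1][2] + B[2][1] = 7 + -1 = 6) = -3 (attained at k = 1)
  C[1][2] = min over k of (A[1][0] + B[0][2] = -2 + -1 = -3, A[1][1] + B[1][2] = 2 + -2 = 0, A[1][2] + B[2][2] = 7 + -4 = 3) = -3 (attained at k = 0)
  C[2][0] = min over k of (A[2][0] + B[0][0] = -2 + 10 = 8, A[2][1] + B[1][0] = 3 + 4 = 7, A[2][2] + B[2][0] = 0 + -4 = -4) = -4 (attained at k = 2)
  C[2][1] = min over k of (A[2][0] + B[0][1] = -2 + 0 = -2, A[2][1] + B[1][1] = 3 + -5 = -2, A[2][2] + B[2][1] = 0 + -1 = -1) = -2 (attained at k = 0)
  C[2][2] = min over k of (A[2][0] + B[0][2] = -2 + -1 = -3, A[2][1] + B[1][2] = 3 + -2 = 1, A[2][2] + B[2][2] = 0 + -4 = -4) = -4 (attained at k = 2)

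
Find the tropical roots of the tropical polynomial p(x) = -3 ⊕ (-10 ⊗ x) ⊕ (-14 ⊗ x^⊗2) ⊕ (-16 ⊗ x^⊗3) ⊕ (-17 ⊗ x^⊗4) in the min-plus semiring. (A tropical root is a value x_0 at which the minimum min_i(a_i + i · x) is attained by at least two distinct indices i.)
Roots: {1, 2, 4, 7}

Each tropical root is a break point of the lower envelope of the lines y = a_i + i · x (there are 5 lines, with slopes 0, 1, ..., 4). Only the lines that attain the minimum somewhere contribute to roots; other lines are dominated. Here the surviving (envelope) indices are i = 4, i = 3, i = 2, i = 1, i = 0.
Intersections between consecutive envelope lines give the roots: for adjacent envelope indices i < j the intersection is x = (a_i − a_j) / (j − i). Reading off the sorted break points: {1, 2, 4, 7}.
Verification: at each break x_0, at least two indices attain the minimum of min_i(a_i + i · x_0).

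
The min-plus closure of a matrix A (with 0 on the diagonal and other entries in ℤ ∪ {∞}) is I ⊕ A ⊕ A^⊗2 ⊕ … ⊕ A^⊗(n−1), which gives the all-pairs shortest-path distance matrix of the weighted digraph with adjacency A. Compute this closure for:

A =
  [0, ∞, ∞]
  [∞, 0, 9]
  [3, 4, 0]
Closure =
  [0, ∞, ∞]
  [12, 0, 9]
  [3, 4, 0]

This is the Floyd-Warshall all-pairs shortest-path computation. For each intermediate vertex k = 0, 1, …, 2, update dist[i][j] ← min(dist[i][j], dist[i][k] + dist[k][j]). The final matrix gives, for each (i, j), the minimum total weight of any directed path from i to j (possibly empty when i = j).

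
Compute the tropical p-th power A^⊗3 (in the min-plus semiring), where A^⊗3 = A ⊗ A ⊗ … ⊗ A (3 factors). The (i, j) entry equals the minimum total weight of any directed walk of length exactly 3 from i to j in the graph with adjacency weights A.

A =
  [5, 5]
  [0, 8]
A^⊗3 =
  [10, 10]
  [5, 10]

Each entry (A^⊗3)_ij equals the minimum over all length-3 walks i = v_0 → v_1 → … → v_3 = j of Σ_t A[v_t][v_{t+1}]. For example, for (i, j) = (0, 1) we minimise over 4 possible intermediate vertex sequences; the minimum is 10, attained along the walk 0 → 1 → 0 → 1.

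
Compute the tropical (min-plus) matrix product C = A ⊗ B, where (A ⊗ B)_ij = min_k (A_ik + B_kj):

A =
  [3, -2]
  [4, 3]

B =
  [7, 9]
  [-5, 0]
A ⊗ B =
  [-7, -2]
  [-2, 3]

Apply the min-plus product entry-by-entry:
  C[0][0] = min over k of (A[0][0] + B[0][0] = 3 + 7 = 10, A[0][1] + B[1][0] = -2 + -5 = -7) = -7 (attained at k = 1)
  C[0][1] = min over k of (A[0][0] + B[0][1] = 3 + 9 = 12, A[0][1] + B[1][1] = -2 + 0 = -2) = -2 (attained at k = 1)
  C[1][0] = min over k of (A[1][0] + B[0][0] = 4 + 7 = 11, A[1][1] + B[1][0] = 3 + -5 = -2) = -2 (attained at k = 1)
  C[1][1] = min over k of (A[1][0] + B[0][1] = 4 + 9 = 13, A[1][1] + B[1][1] = 3 + 0 = 3) = 3 (attained at k = 1)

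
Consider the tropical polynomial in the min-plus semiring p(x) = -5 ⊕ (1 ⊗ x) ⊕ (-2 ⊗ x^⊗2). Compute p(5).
p(5) = -5

A tropical monomial a ⊗ x^⊗i evaluates to a + i · x. Evaluating each term at x = 5:
  Term 0 contributes -5 + 0 · 5 = -5
  Term 1 contributes 1 + 1 · 5 = 6
  Term 2 contributes -2 + 2 · 5 = 8
p(5) = ⊕ of these = min[-5, 6, 8] = -5.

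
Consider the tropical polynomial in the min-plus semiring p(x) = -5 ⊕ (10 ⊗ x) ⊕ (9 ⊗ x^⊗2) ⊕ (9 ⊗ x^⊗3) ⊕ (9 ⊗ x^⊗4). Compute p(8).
p(8) = -5

A tropical monomial a ⊗ x^⊗i evaluates to a + i · x. Evaluating each term at x = 8:
  Term 0 contributes -5 + 0 · 8 = -5
  Term 1 contributes 10 + 1 · 8 = 18
  Term 2 contributes 9 + 2 · 8 = 25
  Term 3 contributes 9 + 3 · 8 = 33
  Term 4 contributes 9 + 4 · 8 = 41
p(8) = ⊕ of these = min[-5, 18, 25, 33, 41] = -5.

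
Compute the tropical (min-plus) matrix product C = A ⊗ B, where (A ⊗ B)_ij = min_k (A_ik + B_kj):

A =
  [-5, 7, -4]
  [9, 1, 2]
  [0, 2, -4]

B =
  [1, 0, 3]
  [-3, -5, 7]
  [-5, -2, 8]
A ⊗ B =
  [-9, -6, -2]
  [-3, -4, 8]
  [-9, -6, 3]

Apply the min-plus product entry-by-entry:
  C[0][0] = min over k of (A[0][0] + B[0][0] = -5 + 1 = -4, A[0][1] + B[1][0] = 7 + -3 = 4, A[0][2] + B[2][0] = -4 + -5 = -9) = -9 (attained at k = 2)
  C[0][1] = min over k of (A[0][0] + B[0][1] = -5 + 0 = -5, A[0][1] + B[1][1] = 7 + -5 = 2, A[0][2] + B[2][1] = -4 + -2 = -6) = -6 (attained at k = 2)
  C[0][2] = min over k of (A[0][0] + B[0][2] = -5 + 3 = -2, A[0][1] + B[1][2] = 7 + 7 = 14, A[0][2] + B[2][2] = -4 + 8 = 4) = -2 (attained at k = 0)
  C[1][0] = min over k of (A[1][0] + B[0][0] = 9 + 1 = 10, A[1][1] + B[1][0] = 1 + -3 = -2, A[1][2] + B[2][0] = 2 + -5 = -3) = -3 (attained at k = 2)
  C[1][1] = min over k of (A[1][0] + B[0][1] = 9 + 0 = 9, A[1][1] + B[1][1] = 1 + -5 = -4, A[1][2] + B[2][1] = 2 + -2 = 0) = -4 (attained at k = 1)
  C[1][2] = min over k of (A[1][0] + B[0][2] = 9 + 3 = 12, A[1][1] + B[1][2] = 1 + 7 = 8, A[1][2] + B[2][2] = 2 + 8 = 10) = 8 (attained at k = 1)
  C[2][0] = min over k of (A[2][0] + B[0][0] = 0 + 1 = 1, A[2][1] + B[1][0] = 2 + -3 = -1, A[2][2] + B[2][0] = -4 + -5 = -9) = -9 (attained at k = 2)
  C[2][1] = min over k of (A[2][0] + B[0][1] = 0 + 0 = 0, A[2][1] + B[1][1] = 2 + -5 = -3, A[2][2] + B[2][1] = -4 + -2 = -6) = -6 (attained at k = 2)
  C[2][2] = min over k of (A[2][0] + B[0][2] = 0 + 3 = 3, A[2][1] + B[1][2] = 2 + 7 = 9, A[2][2] + B[2][2] = -4 + 8 = 4) = 3 (attained at k = 0)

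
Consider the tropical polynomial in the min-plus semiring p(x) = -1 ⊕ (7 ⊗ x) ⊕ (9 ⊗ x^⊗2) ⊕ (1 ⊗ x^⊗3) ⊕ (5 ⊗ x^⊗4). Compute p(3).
p(3) = -1

A tropical monomial a ⊗ x^⊗i evaluates to a + i · x. Evaluating each term at x = 3:
  Term 0 contributes -1 + 0 · 3 = -1
  Term 1 contributes 7 + 1 · 3 = 10
  Term 2 contributes 9 + 2 · 3 = 15
  Term 3 contributes 1 + 3 · 3 = 10
  Term 4 contributes 5 + 4 · 3 = 17
p(3) = ⊕ of these = min[-1, 10, 15, 10, 17] = -1.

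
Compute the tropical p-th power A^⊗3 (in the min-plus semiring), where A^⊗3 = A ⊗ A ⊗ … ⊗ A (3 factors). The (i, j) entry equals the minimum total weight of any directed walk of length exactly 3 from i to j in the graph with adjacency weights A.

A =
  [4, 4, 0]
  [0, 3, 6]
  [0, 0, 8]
A^⊗3 =
  [0, 3, 0]
  [0, 0, 3]
  [0, 0, 0]

Each entry (A^⊗3)_ij equals the minimum over all length-3 walks i = v_0 → v_1 → … → v_3 = j of Σ_t A[v_t][v_{t+1}]. For example, for (i, j) = (0, 2) we minimise over 9 possible intermediate vertex sequences; the minimum is 0, attained along the walk 0 → 2 → 0 → 2.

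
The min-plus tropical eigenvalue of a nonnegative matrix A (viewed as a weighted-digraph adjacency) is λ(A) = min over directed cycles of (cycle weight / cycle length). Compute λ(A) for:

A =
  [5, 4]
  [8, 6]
λ(A) = 5

Enumerate directed cycles and compute their means (weight / length). Sample:
  cycle 0 → 0: weight = 5, length = 1, mean = 5/1 ≈ 5.000
  cycle 1 → 1: weight = 6, length = 1, mean = 6/1 ≈ 6.000
  cycle 0 → 1 → 0: weight = 12, length = 2, mean = 12/2 ≈ 6.000
  cycle 1 → 0 → 1: weight = 12, length = 2, mean = 12/2 ≈ 6.000
Minimum mean = 5.000, attained e.g. along the cycle 0 → 0 with weight 5 and length 1. So λ(A) = 5/1 = 5.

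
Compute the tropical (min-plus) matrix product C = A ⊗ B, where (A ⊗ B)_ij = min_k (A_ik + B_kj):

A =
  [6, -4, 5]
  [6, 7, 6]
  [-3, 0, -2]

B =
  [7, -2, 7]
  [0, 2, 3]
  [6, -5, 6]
A ⊗ B =
  [-4, -2, -1]
  [7, 1, 10]
  [0, -7, 3]

Apply the min-plus product entry-by-entry:
  C[0][0] = min over k of (A[0][0] + B[0][0] = 6 + 7 = 13, A[0][1] + B[1][0] = -4 + 0 = -4, A[0][2] + B[2][0] = 5 + 6 = 11) = -4 (attained at k = 1)
  C[0][1] = min over k of (A[0][0] + B[0][1] = 6 + -2 = 4, A[0][1] + B[1][1] = -4 + 2 = -2, A[0][2] + B[2][1] = 5 + -5 = 0) = -2 (attained at k = 1)
  C[0][2] = min over k of (A[0][0] + B[0][2] = 6 + 7 = 13, A[0][1] + B[1][2] = -4 + 3 = -1, A[0][2] + B[2][2] = 5 + 6 = 11) = -1 (attained at k = 1)
  C[1][0] = min over k of (A[1][0] + B[0][0] = 6 + 7 = 13, A[1][1] + B[1][0] = 7 + 0 = 7, A[1][2] + B[2][0] = 6 + 6 = 12) = 7 (attained at k = 1)
  C[1][1] = min over k of (A[1][0] + B[0][1] = 6 + -2 = 4, A[1][1] + B[1][1] = 7 + 2 = 9, A[1][2] + B[2][1] = 6 + -5 = 1) = 1 (attained at k = 2)
  C[1][2] = min over k of (A[1][0] + B[0][2] = 6 + 7 = 13, A[1][1] + B[1][2] = 7 + 3 = 10, A[1][2] + B[2][2] = 6 + 6 = 12) = 10 (attained at k = 1)
  C[2][0] = min over k of (A[2][0] + B[0][0] = -3 + 7 = 4, A[2][1] + B[1][0] = 0 + 0 = 0, A[2][2] + B[2][0] = -2 + 6 = 4) = 0 (attained at k = 1)
  C[2][1] = min over k of (A[2][0] + B[0][1] = -3 + -2 = -5, A[2][1] + B[1][1] = 0 + 2 = 2, A[2][2] + B[2][1] = -2 + -5 = -7) = -7 (attained at k = 2)
  C[2][2] = min over k of (A[2][0] + B[0][2] = -3 + 7 = 4, A[2][1] + B[1][2] = 0 + 3 = 3, A[2][2] + B[2][2] = -2 + 6 = 4) = 3 (attained at k = 1)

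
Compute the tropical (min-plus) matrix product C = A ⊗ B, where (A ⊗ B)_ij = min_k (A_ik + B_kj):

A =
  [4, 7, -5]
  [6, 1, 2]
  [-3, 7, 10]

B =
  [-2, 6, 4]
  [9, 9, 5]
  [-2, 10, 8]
A ⊗ B =
  [-7, 5, 3]
  [0, 10, 6]
  [-5, 3, 1]

Apply the min-plus product entry-by-entry:
  C[0][0] = min over k of (A[0][0] + B[0][0] = 4 + -2 = 2, A[0][1] + B[1][0] = 7 + 9 = 16, A[0][2] + B[2][0] = -5 + -2 = -7) = -7 (attained at k = 2)
  C[0][1] = min over k of (A[0][0] + B[0][1] = 4 + 6 = 10, A[0][1] + B[1][1] = 7 + 9 = 16, A[0][2] + B[2][1] = -5 + 10 = 5) = 5 (attained at k = 2)
  C[0][2] = min over k of (A[0][0] + B[0][2] = 4 + 4 = 8, A[0][1] + B[1][2] = 7 + 5 = 12, A[0][2] + B[2][2] = -5 + 8 = 3) = 3 (attained at k = 2)
  C[1][0] = min over k of (A[1][0] + B[0][0] = 6 + -2 = 4, A[1][1] + B[1][0] = 1 + 9 = 10, A[1][2] + B[2][0] = 2 + -2 = 0) = 0 (attained at k = 2)
  C[1][1] = min over k of (A[1][0] + B[0][1] = 6 + 6 = 12, A[1][1] + B[1][1] = 1 + 9 = 10, A[1][2] + B[2][1] = 2 + 10 = 12) = 10 (attained at k = 1)
  C[1][2] = min over k of (A[1][0] + B[0][2] = 6 + 4 = 10, A[1][1] + B[1][2] = 1 + 5 = 6, A[1][2] + B[2][2] = 2 + 8 = 10) = 6 (attained at k = 1)
  C[2][0] = min over k of (A[2][0] + B[0][0] = -3 + -2 = -5, A[2][1] + B[1][0] = 7 + 9 = 16, A[2][2] + B[2][0] = 10 + -2 = 8) = -5 (attained at k = 0)
  C[2][1] = min over k of (A[2][0] + B[0][1] = -3 + 6 = 3, A[2][1] + B[1][1] = 7 + 9 = 16, A[2][2] + B[2][1] = 10 + 10 = 20) = 3 (attained at k = 0)
  C[2][2] = min over k of (A[2][0] + B[0][2] = -3 + 4 = 1, A[2][1] + B[1][2] = 7 + 5 = 12, A[2][2] + B[2][2] = 10 + 8 = 18) = 1 (attained at k = 0)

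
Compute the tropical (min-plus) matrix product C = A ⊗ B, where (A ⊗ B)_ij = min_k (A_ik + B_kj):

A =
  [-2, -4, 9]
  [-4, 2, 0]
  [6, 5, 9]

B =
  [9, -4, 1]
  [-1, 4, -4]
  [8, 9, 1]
A ⊗ B =
  [-5, -6, -8]
  [1, -8, -3]
  [4, 2, 1]

Apply the min-plus product entry-by-entry:
  C[0][0] = min over k of (A[0][0] + B[0][0] = -2 + 9 = 7, A[0][1] + B[1][0] = -4 + -1 = -5, A[0][2] + B[2][0] = 9 + 8 = 17) = -5 (attained at k = 1)
  C[0][1] = min over k of (A[0][0] + B[0][1] = -2 + -4 = -6, A[0][1] + B[1][1] = -4 + 4 = 0, A[0][2] + B[2][1] = 9 + 9 = 18) = -6 (attained at k = 0)
  C[0][2] = min over k of (A[0][0] + B[0][2] = -2 + 1 = -1, A[0][1] + B[1][2] = -4 + -4 = -8, A[0][2] + B[2][2] = 9 + 1 = 10) = -8 (attained at k = 1)
  C[1][0] = min over k of (A[1][0] + B[0][0] = -4 + 9 = 5, A[1][1] + B[1][0] = 2 + -1 = 1, A[1][2] + B[2][0] = 0 + 8 = 8) = 1 (attained at k = 1)
  C[1][1] = min over k of (A[1][0] + B[0][1] = -4 + -4 = -8, A[1][1] + B[1][1] = 2 + 4 = 6, A[1][2] + B[2][1] = 0 + 9 = 9) = -8 (attained at k = 0)
  C[1][2] = min over k of (A[1][0] + B[0][2] = -4 + 1 = -3, A[1][1] + B[1][2] = 2 + -4 = -2, A[1][2] + B[2][2] = 0 + 1 = 1) = -3 (attained at k = 0)
  C[2][0] = min over k of (A[2][0] + B[0][0] = 6 + 9 = 15, A[2][1] + B[1][0] = 5 + -1 = 4, A[2][2] + B[2][0] = 9 + 8 = 17) = 4 (attained at k = 1)
  C[2][1] = min over k of (A[2][0] + B[0][1] = 6 + -4 = 2, A[2][1] + B[1][1] = 5 + 4 = 9, A[2][2] + B[2][1] = 9 + 9 = 18) = 2 (attained at k = 0)
  C[2][2] = min over k of (A[2][0] + B[0][2] = 6 + 1 = 7, A[2][1] + B[1][2] = 5 + -4 = 1, A[2][2] + B[2][2] = 9 + 1 = 10) = 1 (attained at k = 1)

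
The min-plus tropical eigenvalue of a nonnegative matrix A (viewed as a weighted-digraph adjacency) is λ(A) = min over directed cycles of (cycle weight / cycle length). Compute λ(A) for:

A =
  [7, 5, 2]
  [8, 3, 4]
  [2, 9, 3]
λ(A) = 2

Enumerate directed cycles and compute their means (weight / length). Sample:
  cycle 0 → 0: weight = 7, length = 1, mean = 7/1 ≈ 7.000
  cycle 1 → 1: weight = 3, length = 1, mean = 3/1 ≈ 3.000
  cycle 2 → 2: weight = 3, length = 1, mean = 3/1 ≈ 3.000
  cycle 0 → 1 → 0: weight = 13, length = 2, mean = 13/2 ≈ 6.500
  cycle 0 → 2 → 0: weight = 4, length = 2, mean = 4/2 ≈ 2.000
  cycle 1 → 0 → 1: weight = 13, length = 2, mean = 13/2 ≈ 6.500
Minimum mean = 2.000, attained e.g. along the cycle 0 → 2 → 0 with weight 4 and length 2. So λ(A) = 4/2 = 2.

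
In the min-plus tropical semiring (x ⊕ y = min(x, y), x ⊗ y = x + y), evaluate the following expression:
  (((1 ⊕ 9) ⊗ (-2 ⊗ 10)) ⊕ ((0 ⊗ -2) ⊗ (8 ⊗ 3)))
(((1 ⊕ 9) ⊗ (-2 ⊗ 10)) ⊕ ((0 ⊗ -2) ⊗ (8 ⊗ 3))) = 9

Expand innermost to outermost. Recall ⊕ takes the minimum of its arguments and ⊗ takes their sum. Working out the expression (((1 ⊕ 9) ⊗ (-2 ⊗ 10)) ⊕ ((0 ⊗ -2) ⊗ (8 ⊗ 3))) gives 9.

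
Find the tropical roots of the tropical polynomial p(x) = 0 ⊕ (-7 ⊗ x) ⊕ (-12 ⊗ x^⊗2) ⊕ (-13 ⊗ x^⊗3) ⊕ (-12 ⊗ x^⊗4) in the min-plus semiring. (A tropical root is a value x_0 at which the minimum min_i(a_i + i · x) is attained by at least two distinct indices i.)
Roots: {-1, 1, 5, 7}

Each tropical root is a break point of the lower envelope of the lines y = a_i + i · x (there are 5 lines, with slopes 0, 1, ..., 4). Only the lines that attain the minimum somewhere contribute to roots; other lines are dominated. Here the surviving (envelope) indices are i = 4, i = 3, i = 2, i = 1, i = 0.
Intersections between consecutive envelope lines give the roots: for adjacent envelope indices i < j the intersection is x = (a_i − a_j) / (j − i). Reading off the sorted break points: {-1, 1, 5, 7}.
Verification: at each break x_0, at least two indices attain the minimum of min_i(a_i + i · x_0).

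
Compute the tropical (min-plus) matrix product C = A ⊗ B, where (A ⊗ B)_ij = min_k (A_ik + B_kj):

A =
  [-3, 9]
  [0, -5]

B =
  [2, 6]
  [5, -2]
A ⊗ B =
  [-1, 3]
  [0, -7]

Apply the min-plus product entry-by-entry:
  C[0][0] = min over k of (A[0][0] + B[0][0] = -3 + 2 = -1, A[0][1] + B[1][0] = 9 + 5 = 14) = -1 (attained at k = 0)
  C[0][1] = min over k of (A[0][0] + B[0][1] = -3 + 6 = 3, A[0][1] + B[1][1] = 9 + -2 = 7) = 3 (attained at k = 0)
  C[1][0] = min over k of (A[1][0] + B[0][0] = 0 + 2 = 2, A[1][1] + B[1][0] = -5 + 5 = 0) = 0 (attained at k = 1)
  C[1][1] = min over k of (A[1][0] + B[0][1] = 0 + 6 = 6, A[1][1] + B[1][1] = -5 + -2 = -7) = -7 (attained at k = 1)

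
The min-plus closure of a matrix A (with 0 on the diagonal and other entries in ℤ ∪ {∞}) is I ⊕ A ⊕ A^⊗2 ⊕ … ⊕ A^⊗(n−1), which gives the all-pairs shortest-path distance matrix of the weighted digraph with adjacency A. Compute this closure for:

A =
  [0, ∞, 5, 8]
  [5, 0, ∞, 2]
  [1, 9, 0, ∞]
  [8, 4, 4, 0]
Closure =
  [0, 12, 5, 8]
  [5, 0, 6, 2]
  [1, 9, 0, 9]
  [5, 4, 4, 0]

This is the Floyd-Warshall all-pairs shortest-path computation. For each intermediate vertex k = 0, 1, …, 3, update dist[i][j] ← min(dist[i][j], dist[i][k] + dist[k][j]). The final matrix gives, for each (i, j), the minimum total weight of any directed path from i to j (possibly empty when i = j).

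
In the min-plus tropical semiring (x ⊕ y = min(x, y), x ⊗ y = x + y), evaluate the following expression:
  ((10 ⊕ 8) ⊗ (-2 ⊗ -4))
((10 ⊕ 8) ⊗ (-2 ⊗ -4)) = 2

Expand innermost to outermost. Recall ⊕ takes the minimum of its arguments and ⊗ takes their sum. Working out the expression ((10 ⊕ 8) ⊗ (-2 ⊗ -4)) gives 2.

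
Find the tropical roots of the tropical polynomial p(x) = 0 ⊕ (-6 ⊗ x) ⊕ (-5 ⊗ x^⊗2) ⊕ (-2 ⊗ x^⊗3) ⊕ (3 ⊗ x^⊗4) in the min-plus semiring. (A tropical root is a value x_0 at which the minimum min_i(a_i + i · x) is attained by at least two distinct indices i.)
Roots: {-5, -3, -1, 6}

Each tropical root is a break point of the lower envelope of the lines y = a_i + i · x (there are 5 lines, with slopes 0, 1, ..., 4). Only the lines that attain the minimum somewhere contribute to roots; other lines are dominated. Here the surviving (envelope) indices are i = 4, i = 3, i = 2, i = 1, i = 0.
Intersections between consecutive envelope lines give the roots: for adjacent envelope indices i < j the intersection is x = (a_i − a_j) / (j − i). Reading off the sorted break points: {-5, -3, -1, 6}.
Verification: at each break x_0, at least two indices attain the minimum of min_i(a_i + i · x_0).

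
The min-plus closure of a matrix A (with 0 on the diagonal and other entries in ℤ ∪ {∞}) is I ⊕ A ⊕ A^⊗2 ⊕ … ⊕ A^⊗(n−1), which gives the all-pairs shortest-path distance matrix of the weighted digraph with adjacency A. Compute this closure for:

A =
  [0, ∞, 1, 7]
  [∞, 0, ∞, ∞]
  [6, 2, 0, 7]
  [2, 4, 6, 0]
Closure =
  [0, 3, 1, 7]
  [∞, 0, ∞, ∞]
  [6, 2, 0, 7]
  [2, 4, 3, 0]

This is the Floyd-Warshall all-pairs shortest-path computation. For each intermediate vertex k = 0, 1, …, 3, update dist[i][j] ← min(dist[i][j], dist[i][k] + dist[k][j]). The final matrix gives, for each (i, j), the minimum total weight of any directed path from i to j (possibly empty when i = j).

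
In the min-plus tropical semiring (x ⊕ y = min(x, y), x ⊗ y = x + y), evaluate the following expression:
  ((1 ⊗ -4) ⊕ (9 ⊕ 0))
((1 ⊗ -4) ⊕ (9 ⊕ 0)) = -3

Expand innermost to outermost. Recall ⊕ takes the minimum of its arguments and ⊗ takes their sum. Working out the expression ((1 ⊗ -4) ⊕ (9 ⊕ 0)) gives -3.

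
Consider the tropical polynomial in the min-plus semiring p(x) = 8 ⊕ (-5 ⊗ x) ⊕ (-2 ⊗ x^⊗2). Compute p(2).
p(2) = -3

A tropical monomial a ⊗ x^⊗i evaluates to a + i · x. Evaluating each term at x = 2:
  Term 0 contributes 8 + 0 · 2 = 8
  Term 1 contributes -5 + 1 · 2 = -3
  Term 2 contributes -2 + 2 · 2 = 2
p(2) = ⊕ of these = min[8, -3, 2] = -3.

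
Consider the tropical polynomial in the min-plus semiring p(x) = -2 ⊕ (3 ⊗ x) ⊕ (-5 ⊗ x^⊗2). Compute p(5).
p(5) = -2

A tropical monomial a ⊗ x^⊗i evaluates to a + i · x. Evaluating each term at x = 5:
  Term 0 contributes -2 + 0 · 5 = -2
  Term 1 contributes 3 + 1 · 5 = 8
  Term 2 contributes -5 + 2 · 5 = 5
p(5) = ⊕ of these = min[-2, 8, 5] = -2.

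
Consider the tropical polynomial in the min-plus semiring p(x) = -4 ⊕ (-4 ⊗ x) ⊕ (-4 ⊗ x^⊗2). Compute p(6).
p(6) = -4

A tropical monomial a ⊗ x^⊗i evaluates to a + i · x. Evaluating each term at x = 6:
  Term 0 contributes -4 + 0 · 6 = -4
  Term 1 contributes -4 + 1 · 6 = 2
  Term 2 contributes -4 + 2 · 6 = 8
p(6) = ⊕ of these = min[-4, 2, 8] = -4.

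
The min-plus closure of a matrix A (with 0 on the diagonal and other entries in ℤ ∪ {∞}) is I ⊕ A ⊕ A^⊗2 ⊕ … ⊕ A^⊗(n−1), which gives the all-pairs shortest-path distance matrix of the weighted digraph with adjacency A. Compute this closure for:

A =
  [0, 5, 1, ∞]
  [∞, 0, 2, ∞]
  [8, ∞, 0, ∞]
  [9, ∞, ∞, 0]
Closure =
  [0, 5, 1, ∞]
  [10, 0, 2, ∞]
  [8, 13, 0, ∞]
  [9, 14, 10, 0]

This is the Floyd-Warshall all-pairs shortest-path computation. For each intermediate vertex k = 0, 1, …, 3, update dist[i][j] ← min(dist[i][j], dist[i][k] + dist[k][j]). The final matrix gives, for each (i, j), the minimum total weight of any directed path from i to j (possibly empty when i = j).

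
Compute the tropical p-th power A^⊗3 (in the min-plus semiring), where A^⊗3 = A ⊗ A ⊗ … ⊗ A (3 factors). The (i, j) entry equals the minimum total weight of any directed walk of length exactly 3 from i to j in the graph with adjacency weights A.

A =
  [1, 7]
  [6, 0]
A^⊗3 =
  [3, 7]
  [6, 0]

Each entry (A^⊗3)_ij equals the minimum over all length-3 walks i = v_0 → v_1 → … → v_3 = j of Σ_t A[v_t][v_{t+1}]. For example, for (i, j) = (0, 1) we minimise over 4 possible intermediate vertex sequences; the minimum is 7, attained along the walk 0 → 1 → 1 → 1.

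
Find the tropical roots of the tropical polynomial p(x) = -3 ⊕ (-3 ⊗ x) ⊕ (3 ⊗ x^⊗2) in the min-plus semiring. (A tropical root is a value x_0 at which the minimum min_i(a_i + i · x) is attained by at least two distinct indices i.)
Roots: {-6, 0}

Each tropical root is a break point of the lower envelope of the lines y = a_i + i · x (there are 3 lines, with slopes 0, 1, ..., 2). Only the lines that attain the minimum somewhere contribute to roots; other lines are dominated. Here the surviving (envelope) indices are i = 2, i = 1, i = 0.
Intersections between consecutive envelope lines give the roots: for adjacent envelope indices i < j the intersection is x = (a_i − a_j) / (j − i). Reading off the sorted break points: {-6, 0}.
Verification: at each break x_0, at least two indices attain the minimum of min_i(a_i + i · x_0).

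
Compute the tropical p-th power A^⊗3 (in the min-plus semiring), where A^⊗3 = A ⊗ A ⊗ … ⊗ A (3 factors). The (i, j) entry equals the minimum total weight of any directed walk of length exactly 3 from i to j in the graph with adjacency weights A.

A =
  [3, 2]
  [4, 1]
A^⊗3 =
  [7, 4]
  [6, 3]

Each entry (A^⊗3)_ij equals the minimum over all length-3 walks i = v_0 → v_1 → … → v_3 = j of Σ_t A[v_t][v_{t+1}]. For example, for (i, j) = (0, 1) we minimise over 4 possible intermediate vertex sequences; the minimum is 4, attained along the walk 0 → 1 → 1 → 1.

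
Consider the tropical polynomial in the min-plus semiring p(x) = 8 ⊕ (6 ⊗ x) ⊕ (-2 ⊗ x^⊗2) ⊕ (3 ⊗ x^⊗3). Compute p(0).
p(0) = -2

A tropical monomial a ⊗ x^⊗i evaluates to a + i · x. Evaluating each term at x = 0:
  Term 0 contributes 8 + 0 · 0 = 8
  Term 1 contributes 6 + 1 · 0 = 6
  Term 2 contributes -2 + 2 · 0 = -2
  Term 3 contributes 3 + 3 · 0 = 3
p(0) = ⊕ of these = min[8, 6, -2, 3] = -2.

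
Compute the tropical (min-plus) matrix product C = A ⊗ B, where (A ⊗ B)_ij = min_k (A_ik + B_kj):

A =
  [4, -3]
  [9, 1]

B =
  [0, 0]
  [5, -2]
A ⊗ B =
  [2, -5]
  [6, -1]

Apply the min-plus product entry-by-entry:
  C[0][0] = min over k of (A[0][0] + B[0][0] = 4 + 0 = 4, A[0][1] + B[1][0] = -3 + 5 = 2) = 2 (attained at k = 1)
  C[0][1] = min over k of (A[0][0] + B[0][1] = 4 + 0 = 4, A[0][1] + B[1][1] = -3 + -2 = -5) = -5 (attained at k = 1)
  C[1][0] = min over k of (A[1][0] + B[0][0] = 9 + 0 = 9, A[1][1] + B[1][0] = 1 + 5 = 6) = 6 (attained at k = 1)
  C[1][1] = min over k of (A[1][0] + B[0][1] = 9 + 0 = 9, A[1][1] + B[1][1] = 1 + -2 = -1) = -1 (attained at k = 1)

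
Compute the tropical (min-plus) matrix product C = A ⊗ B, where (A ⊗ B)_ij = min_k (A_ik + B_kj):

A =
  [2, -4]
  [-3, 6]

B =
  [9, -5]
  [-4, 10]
A ⊗ B =
  [-8, -3]
  [2, -8]

Apply the min-plus product entry-by-entry:
  C[0][0] = min over k of (A[0][0] + B[0][0] = 2 + 9 = 11, A[0][1] + B[1][0] = -4 + -4 = -8) = -8 (attained at k = 1)
  C[0][1] = min over k of (A[0][0] + B[0][1] = 2 + -5 = -3, A[0][1] + B[1][1] = -4 + 10 = 6) = -3 (attained at k = 0)
  C[1][0] = min over k of (A[1][0] + B[0][0] = -3 + 9 = 6, A[1][1] + B[1][0] = 6 + -4 = 2) = 2 (attained at k = 1)
  C[1][1] = min over k of (A[1][0] + B[0][1] = -3 + -5 = -8, A[1][1] + B[1][1] = 6 + 10 = 16) = -8 (attained at k = 0)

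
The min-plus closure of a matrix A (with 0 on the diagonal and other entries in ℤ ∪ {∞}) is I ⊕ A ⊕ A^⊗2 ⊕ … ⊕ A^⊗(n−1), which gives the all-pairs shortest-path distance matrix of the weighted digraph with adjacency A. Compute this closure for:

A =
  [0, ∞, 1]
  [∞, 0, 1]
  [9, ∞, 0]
Closure =
  [0, ∞, 1]
  [10, 0, 1]
  [9, ∞, 0]

This is the Floyd-Warshall all-pairs shortest-path computation. For each intermediate vertex k = 0, 1, …, 2, update dist[i][j] ← min(dist[i][j], dist[i][k] + dist[k][j]). The final matrix gives, for each (i, j), the minimum total weight of any directed path from i to j (possibly empty when i = j).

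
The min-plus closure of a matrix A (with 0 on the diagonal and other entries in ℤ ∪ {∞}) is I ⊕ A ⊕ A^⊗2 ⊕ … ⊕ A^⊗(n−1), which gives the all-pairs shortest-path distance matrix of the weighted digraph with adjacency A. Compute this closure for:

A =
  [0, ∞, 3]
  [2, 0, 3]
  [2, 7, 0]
Closure =
  [0, 10, 3]
  [2, 0, 3]
  [2, 7, 0]

This is the Floyd-Warshall all-pairs shortest-path computation. For each intermediate vertex k = 0, 1, …, 2, update dist[i][j] ← min(dist[i][j], dist[i][k] + dist[k][j]). The final matrix gives, for each (i, j), the minimum total weight of any directed path from i to j (possibly empty when i = j).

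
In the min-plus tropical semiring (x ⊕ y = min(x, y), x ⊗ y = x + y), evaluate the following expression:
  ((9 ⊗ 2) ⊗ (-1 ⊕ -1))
((9 ⊗ 2) ⊗ (-1 ⊕ -1)) = 10

Expand innermost to outermost. Recall ⊕ takes the minimum of its arguments and ⊗ takes their sum. Working out the expression ((9 ⊗ 2) ⊗ (-1 ⊕ -1)) gives 10.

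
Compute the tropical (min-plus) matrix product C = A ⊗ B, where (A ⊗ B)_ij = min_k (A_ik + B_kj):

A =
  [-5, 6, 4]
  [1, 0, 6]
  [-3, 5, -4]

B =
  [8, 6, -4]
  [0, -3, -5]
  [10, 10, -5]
A ⊗ B =
  [3, 1, -9]
  [0, -3, -5]
  [5, 2, -9]

Apply the min-plus product entry-by-entry:
  C[0][0] = min over k of (A[0][0] + B[0][0] = -5 + 8 = 3, A[0][1] + B[1][0] = 6 + 0 = 6, A[0][2] + B[2][0] = 4 + 10 = 14) = 3 (attained at k = 0)
  C[0][1] = min over k of (A[0][0] + B[0][1] = -5 + 6 = 1, A[0][1] + B[1][1] = 6 + -3 = 3, A[0][2] + B[2][1] = 4 + 10 = 14) = 1 (attained at k = 0)
  C[0][2] = min over k of (A[0][0] + B[0][2] = -5 + -4 = -9, A[0][1] + B[1][2] = 6 + -5 = 1, A[0][2] + B[2][2] = 4 + -5 = -1) = -9 (attained at k = 0)
  C[1][0] = min over k of (A[1][0] + B[0][0] = 1 + 8 = 9, A[1][1] + B[1][0] = 0 + 0 = 0, A[1][2] + B[2][0] = 6 + 10 = 16) = 0 (attained at k = 1)
  C[1][1] = min over k of (A[1][0] + B[0][1] = 1 + 6 = 7, A[1][1] + B[1][1] = 0 + -3 = -3, A[1][2] + B[2][1] = 6 + 10 = 16) = -3 (attained at k = 1)
  C[1][2] = min over k of (A[1][0] + B[0][2] = 1 + -4 = -3, A[1][1] + B[1][2] = 0 + -5 = -5, A[1][2] + B[2][2] = 6 + -5 = 1) = -5 (attained at k = 1)
  C[2][0] = min over k of (A[2][0] + B[0][0] = -3 + 8 = 5, A[2][1] + B[1][0] = 5 + 0 = 5, A[2][2] + B[2][0] = -4 + 10 = 6) = 5 (attained at k = 0)
  C[2][1] = min over k of (A[2][0] + B[0][1] = -3 + 6 = 3, A[2][1] + B[1][1] = 5 + -3 = 2, A[2][2] + B[2][1] = -4 + 10 = 6) = 2 (attained at k = 1)
  C[2][2] = min over k of (A[2][0] + B[0][2] = -3 + -4 = -7, A[2][1] + B[1][2] = 5 + -5 = 0, A[2][2] + B[2][2] = -4 + -5 = -9) = -9 (attained at k = 2)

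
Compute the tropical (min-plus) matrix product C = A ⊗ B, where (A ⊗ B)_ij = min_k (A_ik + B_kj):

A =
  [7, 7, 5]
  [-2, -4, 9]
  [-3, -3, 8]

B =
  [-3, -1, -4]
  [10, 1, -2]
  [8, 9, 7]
A ⊗ B =
  [4, 6, 3]
  [-5, -3, -6]
  [-6, -4, -7]

Apply the min-plus product entry-by-entry:
  C[0][0] = min over k of (A[0][0] + B[0][0] = 7 + -3 = 4, A[0][1] + B[1][0] = 7 + 10 = 17, A[0][2] + B[2][0] = 5 + 8 = 13) = 4 (attained at k = 0)
  C[0][1] = min over k of (A[0][0] + B[0][1] = 7 + -1 = 6, A[0][1] + B[1][1] = 7 + 1 = 8, A[0][2] + B[2][1] = 5 + 9 = 14) = 6 (attained at k = 0)
  C[0][2] = min over k of (A[0][0] + B[0][2] = 7 + -4 = 3, A[0][1] + B[1][2] = 7 + -2 = 5, A[0][2] + B[2][2] = 5 + 7 = 12) = 3 (attained at k = 0)
  C[1][0] = min over k of (A[1][0] + B[0][0] = -2 + -3 = -5, A[1][1] + B[1][0] = -4 + 10 = 6, A[1][2] + B[2][0] = 9 + 8 = 17) = -5 (attained at k = 0)
  C[1][1] = min over k of (A[1][0] + B[0][1] = -2 + -1 = -3, A[1][1] + B[1][1] = -4 + 1 = -3, A[1][2] + B[2][1] = 9 + 9 = 18) = -3 (attained at k = 0)
  C[1][2] = min over k of (A[1][0] + B[0][2] = -2 + -4 = -6, A[1][1] + B[1][2] = -4 + -2 = -6, A[1][2] + B[2][2] = 9 + 7 = 16) = -6 (attained at k = 0)
  C[2][0] = min over k of (A[2][0] + B[0][0] = -3 + -3 = -6, A[2][1] + B[1][0] = -3 + 10 = 7, A[2][2] + B[2][0] = 8 + 8 = 16) = -6 (attained at k = 0)
  C[2][1] = min over k of (A[2][0] + B[0][1] = -3 + -1 = -4, A[2][1] + B[1][1] = -3 + 1 = -2, A[2][2] + B[2][1] = 8 + 9 = 17) = -4 (attained at k = 0)
  C[2][2] = min over k of (A[2][0] + B[0][2] = -3 + -4 = -7, A[2][1] + B[1][2] = -3 + -2 = -5, A[2][2] + B[2][2] = 8 + 7 = 15) = -7 (attained at k = 0)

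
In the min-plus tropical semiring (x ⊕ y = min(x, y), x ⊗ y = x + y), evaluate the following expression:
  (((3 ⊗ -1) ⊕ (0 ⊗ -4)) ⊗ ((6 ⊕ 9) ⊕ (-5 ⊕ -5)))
(((3 ⊗ -1) ⊕ (0 ⊗ -4)) ⊗ ((6 ⊕ 9) ⊕ (-5 ⊕ -5))) = -9

Expand innermost to outermost. Recall ⊕ takes the minimum of its arguments and ⊗ takes their sum. Working out the expression (((3 ⊗ -1) ⊕ (0 ⊗ -4)) ⊗ ((6 ⊕ 9) ⊕ (-5 ⊕ -5))) gives -9.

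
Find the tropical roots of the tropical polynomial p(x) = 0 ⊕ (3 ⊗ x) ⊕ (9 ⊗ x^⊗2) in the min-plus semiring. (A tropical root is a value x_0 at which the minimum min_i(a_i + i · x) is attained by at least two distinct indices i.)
Roots: {-6, -3}

Each tropical root is a break point of the lower envelope of the lines y = a_i + i · x (there are 3 lines, with slopes 0, 1, ..., 2). Only the lines that attain the minimum somewhere contribute to roots; other lines are dominated. Here the surviving (envelope) indices are i = 2, i = 1, i = 0.
Intersections between consecutive envelope lines give the roots: for adjacent envelope indices i < j the intersection is x = (a_i − a_j) / (j − i). Reading off the sorted break points: {-6, -3}.
Verification: at each break x_0, at least two indices attain the minimum of min_i(a_i + i · x_0).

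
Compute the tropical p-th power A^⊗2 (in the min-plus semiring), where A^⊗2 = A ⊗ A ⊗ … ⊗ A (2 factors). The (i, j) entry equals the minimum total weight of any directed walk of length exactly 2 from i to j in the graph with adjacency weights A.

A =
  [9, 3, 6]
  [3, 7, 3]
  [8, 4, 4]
A^⊗2 =
  [6, 10, 6]
  [10, 6, 7]
  [7, 8, 7]

Each entry (A^⊗2)_ij equals the minimum over all length-2 walks i = v_0 → v_1 → … → v_2 = j of Σ_t A[v_t][v_{t+1}]. For example, for (i, j) = (0, 2) we minimise over 3 possible intermediate vertex sequences; the minimum is 6, attained along the walk 0 → 1 → 2.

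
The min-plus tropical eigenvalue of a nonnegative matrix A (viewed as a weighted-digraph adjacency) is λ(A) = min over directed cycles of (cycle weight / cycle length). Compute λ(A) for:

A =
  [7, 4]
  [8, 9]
λ(A) = 6

Enumerate directed cycles and compute their means (weight / length). Sample:
  cycle 0 → 0: weight = 7, length = 1, mean = 7/1 ≈ 7.000
  cycle 1 → 1: weight = 9, length = 1, mean = 9/1 ≈ 9.000
  cycle 0 → 1 → 0: weight = 12, length = 2, mean = 12/2 ≈ 6.000
  cycle 1 → 0 → 1: weight = 12, length = 2, mean = 12/2 ≈ 6.000
Minimum mean = 6.000, attained e.g. along the cycle 0 → 1 → 0 with weight 12 and length 2. So λ(A) = 12/2 = 6.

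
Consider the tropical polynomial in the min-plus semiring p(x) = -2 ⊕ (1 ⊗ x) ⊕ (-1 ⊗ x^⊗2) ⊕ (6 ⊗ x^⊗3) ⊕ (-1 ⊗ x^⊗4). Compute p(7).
p(7) = -2

A tropical monomial a ⊗ x^⊗i evaluates to a + i · x. Evaluating each term at x = 7:
  Term 0 contributes -2 + 0 · 7 = -2
  Term 1 contributes 1 + 1 · 7 = 8
  Term 2 contributes -1 + 2 · 7 = 13
  Term 3 contributes 6 + 3 · 7 = 27
  Term 4 contributes -1 + 4 · 7 = 27
p(7) = ⊕ of these = min[-2, 8, 13, 27, 27] = -2.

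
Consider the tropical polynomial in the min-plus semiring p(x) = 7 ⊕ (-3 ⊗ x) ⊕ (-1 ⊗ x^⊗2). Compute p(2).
p(2) = -1

A tropical monomial a ⊗ x^⊗i evaluates to a + i · x. Evaluating each term at x = 2:
  Term 0 contributes 7 + 0 · 2 = 7
  Term 1 contributes -3 + 1 · 2 = -1
  Term 2 contributes -1 + 2 · 2 = 3
p(2) = ⊕ of these = min[7, -1, 3] = -1.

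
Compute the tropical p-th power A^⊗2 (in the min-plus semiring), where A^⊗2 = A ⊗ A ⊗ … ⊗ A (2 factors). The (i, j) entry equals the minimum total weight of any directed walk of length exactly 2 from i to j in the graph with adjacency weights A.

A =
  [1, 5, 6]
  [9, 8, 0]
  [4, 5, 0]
A^⊗2 =
  [2, 6, 5]
  [4, 5, 0]
  [4, 5, 0]

Each entry (A^⊗2)_ij equals the minimum over all length-2 walks i = v_0 → v_1 → … → v_2 = j of Σ_t A[v_t][v_{t+1}]. For example, for (i, j) = (0, 2) we minimise over 3 possible intermediate vertex sequences; the minimum is 5, attained along the walk 0 → 1 → 2.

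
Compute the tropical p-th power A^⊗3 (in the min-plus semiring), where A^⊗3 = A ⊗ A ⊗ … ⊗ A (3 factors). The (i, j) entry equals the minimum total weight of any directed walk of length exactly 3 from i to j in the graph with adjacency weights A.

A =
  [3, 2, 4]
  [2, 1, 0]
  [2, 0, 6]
A^⊗3 =
  [4, 2, 3]
  [2, 1, 0]
  [2, 0, 1]

Each entry (A^⊗3)_ij equals the minimum over all length-3 walks i = v_0 → v_1 → … → v_3 = j of Σ_t A[v_t][v_{t+1}]. For example, for (i, j) = (0, 2) we minimise over 9 possible intermediate vertex sequences; the minimum is 3, attained along the walk 0 → 1 → 1 → 2.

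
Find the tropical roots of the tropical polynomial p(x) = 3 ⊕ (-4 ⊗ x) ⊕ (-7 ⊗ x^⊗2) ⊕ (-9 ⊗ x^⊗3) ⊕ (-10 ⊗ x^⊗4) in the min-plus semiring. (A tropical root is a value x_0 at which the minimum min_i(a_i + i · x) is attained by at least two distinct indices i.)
Roots: {1, 2, 3, 7}

Each tropical root is a break point of the lower envelope of the lines y = a_i + i · x (there are 5 lines, with slopes 0, 1, ..., 4). Only the lines that attain the minimum somewhere contribute to roots; other lines are dominated. Here the surviving (envelope) indices are i = 4, i = 3, i = 2, i = 1, i = 0.
Intersections between consecutive envelope lines give the roots: for adjacent envelope indices i < j the intersection is x = (a_i − a_j) / (j − i). Reading off the sorted break points: {1, 2, 3, 7}.
Verification: at each break x_0, at least two indices attain the minimum of min_i(a_i + i · x_0).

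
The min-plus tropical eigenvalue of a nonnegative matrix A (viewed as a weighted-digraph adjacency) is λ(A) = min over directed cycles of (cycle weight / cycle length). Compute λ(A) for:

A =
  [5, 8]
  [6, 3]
λ(A) = 3

Enumerate directed cycles and compute their means (weight / length). Sample:
  cycle 0 → 0: weight = 5, length = 1, mean = 5/1 ≈ 5.000
  cycle 1 → 1: weight = 3, length = 1, mean = 3/1 ≈ 3.000
  cycle 0 → 1 → 0: weight = 14, length = 2, mean = 14/2 ≈ 7.000
  cycle 1 → 0 → 1: weight = 14, length = 2, mean = 14/2 ≈ 7.000
Minimum mean = 3.000, attained e.g. along the cycle 1 → 1 with weight 3 and length 1. So λ(A) = 3/1 = 3.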